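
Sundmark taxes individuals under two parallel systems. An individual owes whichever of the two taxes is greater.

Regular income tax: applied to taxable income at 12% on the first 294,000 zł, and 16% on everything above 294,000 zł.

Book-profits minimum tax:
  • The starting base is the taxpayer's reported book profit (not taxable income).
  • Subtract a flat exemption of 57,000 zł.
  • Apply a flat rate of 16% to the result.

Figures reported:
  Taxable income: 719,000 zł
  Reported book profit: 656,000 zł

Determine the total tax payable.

Book-profits minimum tax:
  Base (reported book profit): 656,000 zł
  Less exemption 57,000 zł → base 599,000 zł
  599,000 zł × 16% = 95,840 zł

Regular income tax:
  294,000 zł × 12% = 35,280 zł
  425,000 zł × 16% = 68,000 zł
  → 103,280 zł

103,280 zł > 95,840 zł, so the regular income tax governs.

103,280 zł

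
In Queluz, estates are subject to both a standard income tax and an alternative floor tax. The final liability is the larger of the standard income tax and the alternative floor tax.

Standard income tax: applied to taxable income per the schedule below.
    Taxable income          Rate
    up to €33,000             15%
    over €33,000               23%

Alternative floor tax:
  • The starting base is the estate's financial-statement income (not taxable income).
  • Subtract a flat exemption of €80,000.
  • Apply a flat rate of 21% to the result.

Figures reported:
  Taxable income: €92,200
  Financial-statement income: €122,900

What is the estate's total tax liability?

€18,566

Alternative floor tax:
  Base (financial-statement income): €122,900
  Less exemption €80,000 → base €42,900
  €42,900 × 21% = €9,009

Standard income tax:
  €33,000 × 15% = €4,950
  €59,200 × 23% = €13,616
  → €18,566

€18,566 > €9,009, so the standard income tax governs.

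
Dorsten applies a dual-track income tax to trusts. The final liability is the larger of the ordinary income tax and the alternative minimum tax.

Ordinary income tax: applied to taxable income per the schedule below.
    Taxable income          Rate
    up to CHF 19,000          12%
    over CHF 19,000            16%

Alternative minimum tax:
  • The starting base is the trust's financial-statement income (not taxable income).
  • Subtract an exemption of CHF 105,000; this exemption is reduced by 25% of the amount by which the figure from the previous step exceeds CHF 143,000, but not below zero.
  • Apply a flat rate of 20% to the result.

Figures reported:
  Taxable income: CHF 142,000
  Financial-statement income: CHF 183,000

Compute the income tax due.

CHF 21,960

Alternative minimum tax:
  Base (financial-statement income): CHF 183,000
  Exemption: CHF 105,000 − 25% × (CHF 183,000 − CHF 143,000) = CHF 105,000 − CHF 10,000 = CHF 95,000
  Base: CHF 183,000 − CHF 95,000 = CHF 88,000
  CHF 88,000 × 20% = CHF 17,600

Ordinary income tax:
  CHF 19,000 × 12% = CHF 2,280
  CHF 123,000 × 16% = CHF 19,680
  → CHF 21,960

CHF 21,960 > CHF 17,600, so the ordinary income tax governs.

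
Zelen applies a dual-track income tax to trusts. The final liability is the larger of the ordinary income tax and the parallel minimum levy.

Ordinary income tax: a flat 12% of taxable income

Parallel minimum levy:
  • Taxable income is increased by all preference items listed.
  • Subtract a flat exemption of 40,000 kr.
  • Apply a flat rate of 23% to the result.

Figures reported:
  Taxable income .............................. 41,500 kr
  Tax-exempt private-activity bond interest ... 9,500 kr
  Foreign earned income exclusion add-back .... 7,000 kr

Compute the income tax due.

4,980 kr

Ordinary income tax:
  41,500 kr × 12% = 4,980 kr

Parallel minimum levy:
  Adjusted income: 41,500 kr + 9,500 kr + 7,000 kr = 58,000 kr
  Less exemption 40,000 kr → base 18,000 kr
  18,000 kr × 23% = 4,140 kr

4,980 kr > 4,140 kr, so the ordinary income tax governs.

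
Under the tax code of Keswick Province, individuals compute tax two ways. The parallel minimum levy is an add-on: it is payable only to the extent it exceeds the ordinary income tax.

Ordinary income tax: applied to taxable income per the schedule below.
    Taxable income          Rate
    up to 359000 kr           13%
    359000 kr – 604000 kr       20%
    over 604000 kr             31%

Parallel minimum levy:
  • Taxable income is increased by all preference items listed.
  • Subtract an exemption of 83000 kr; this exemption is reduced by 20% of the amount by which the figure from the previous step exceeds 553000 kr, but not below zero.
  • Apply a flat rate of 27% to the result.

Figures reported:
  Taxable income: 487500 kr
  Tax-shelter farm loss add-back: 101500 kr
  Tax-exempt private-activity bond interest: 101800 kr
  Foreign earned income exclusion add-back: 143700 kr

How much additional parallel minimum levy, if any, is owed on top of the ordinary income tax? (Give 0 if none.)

Parallel minimum levy:
  Adjusted income: 487500 kr + 101500 kr + 101800 kr + 143700 kr = 834500 kr
  Exemption: 83000 kr − 20% × (834500 kr − 553000 kr) = 83000 kr − 56300 kr = 26700 kr
  Base: 834500 kr − 26700 kr = 807800 kr
  807800 kr × 27% = 218106 kr

Ordinary income tax:
  359000 kr × 13% = 46670 kr
  128500 kr × 20% = 25700 kr
  → 72370 kr

Excess of parallel minimum levy over ordinary income tax: 218106 kr − 72370 kr = 145736 kr.

145736 kr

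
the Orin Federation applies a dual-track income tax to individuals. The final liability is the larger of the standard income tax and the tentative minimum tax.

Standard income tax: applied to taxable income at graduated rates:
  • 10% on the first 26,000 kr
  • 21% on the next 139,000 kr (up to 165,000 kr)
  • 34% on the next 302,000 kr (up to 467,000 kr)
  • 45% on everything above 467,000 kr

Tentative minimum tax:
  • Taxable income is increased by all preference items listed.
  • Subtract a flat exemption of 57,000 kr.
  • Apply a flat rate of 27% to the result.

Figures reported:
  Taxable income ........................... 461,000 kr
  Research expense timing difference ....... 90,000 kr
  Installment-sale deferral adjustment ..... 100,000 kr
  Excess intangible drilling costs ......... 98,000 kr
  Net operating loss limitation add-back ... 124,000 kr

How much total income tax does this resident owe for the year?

Tentative minimum tax:
  Adjusted income: 461,000 kr + 90,000 kr + 100,000 kr + 98,000 kr + 124,000 kr = 873,000 kr
  Less exemption 57,000 kr → base 816,000 kr
  816,000 kr × 27% = 220,320 kr

Standard income tax:
  26,000 kr × 10% = 2,600 kr
  139,000 kr × 21% = 29,190 kr
  296,000 kr × 34% = 100,640 kr
  → 132,430 kr

220,320 kr > 132,430 kr, so the tentative minimum tax is the binding amount.

220,320 kr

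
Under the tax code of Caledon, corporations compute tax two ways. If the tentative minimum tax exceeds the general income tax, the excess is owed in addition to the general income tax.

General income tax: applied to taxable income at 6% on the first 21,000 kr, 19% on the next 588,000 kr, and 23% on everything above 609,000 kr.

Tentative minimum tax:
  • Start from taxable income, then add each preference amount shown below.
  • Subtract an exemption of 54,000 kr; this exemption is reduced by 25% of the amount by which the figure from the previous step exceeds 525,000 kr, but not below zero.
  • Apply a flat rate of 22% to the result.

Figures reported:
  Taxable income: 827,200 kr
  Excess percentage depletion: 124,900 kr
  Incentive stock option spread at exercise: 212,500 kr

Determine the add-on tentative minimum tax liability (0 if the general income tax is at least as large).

General income tax:
  21,000 kr × 6% = 1,260 kr
  588,000 kr × 19% = 111,720 kr
  218,200 kr × 23% = 50,186 kr
  → 163,166 kr

Tentative minimum tax:
  Adjusted income: 827,200 kr + 124,900 kr + 212,500 kr = 1,164,600 kr
  Exemption: 25% × (1,164,600 kr − 525,000 kr) = 159,900 kr ≥ 54,000 kr, so the exemption is fully phased out
  Base: 1,164,600 kr − 0 kr = 1,164,600 kr
  1,164,600 kr × 22% = 256,212 kr

Excess of tentative minimum tax over general income tax: 256,212 kr − 163,166 kr = 93,046 kr.

93,046 kr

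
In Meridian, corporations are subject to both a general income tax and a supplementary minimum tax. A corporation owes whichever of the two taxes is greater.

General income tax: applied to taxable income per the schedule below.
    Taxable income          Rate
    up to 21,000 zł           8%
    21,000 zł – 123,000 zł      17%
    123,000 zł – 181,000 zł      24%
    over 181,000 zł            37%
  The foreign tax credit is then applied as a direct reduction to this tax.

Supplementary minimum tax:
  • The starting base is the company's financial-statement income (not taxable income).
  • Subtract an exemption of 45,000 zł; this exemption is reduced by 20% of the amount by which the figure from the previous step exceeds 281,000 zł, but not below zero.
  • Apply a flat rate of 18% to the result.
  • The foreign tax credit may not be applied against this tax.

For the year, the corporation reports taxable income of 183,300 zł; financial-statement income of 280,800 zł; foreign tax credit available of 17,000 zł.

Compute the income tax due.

Supplementary minimum tax:
  Base (financial-statement income): 280,800 zł
  Exemption: 280,800 zł ≤ 281,000 zł, so full 45,000 zł applies
  Base: 280,800 zł − 45,000 zł = 235,800 zł
  235,800 zł × 18% = 42,444 zł

General income tax:
  21,000 zł × 8% = 1,680 zł
  102,000 zł × 17% = 17,340 zł
  58,000 zł × 24% = 13,920 zł
  2,300 zł × 37% = 851 zł
  → 33,791 zł
  Less foreign tax credit 17,000 zł → 16,791 zł

42,444 zł > 16,791 zł, so the supplementary minimum tax is the binding amount.

42,444 zł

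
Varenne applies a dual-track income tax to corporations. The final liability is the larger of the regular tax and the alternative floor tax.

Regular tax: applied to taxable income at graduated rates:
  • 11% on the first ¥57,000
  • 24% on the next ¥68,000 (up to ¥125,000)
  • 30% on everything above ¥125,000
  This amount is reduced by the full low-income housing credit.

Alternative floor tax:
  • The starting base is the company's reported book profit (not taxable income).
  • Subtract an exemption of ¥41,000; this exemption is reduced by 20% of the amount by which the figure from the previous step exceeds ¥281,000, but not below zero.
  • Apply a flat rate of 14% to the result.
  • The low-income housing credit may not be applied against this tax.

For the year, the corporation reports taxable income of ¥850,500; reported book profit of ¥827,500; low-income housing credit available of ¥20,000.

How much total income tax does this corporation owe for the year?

Alternative floor tax:
  Base (reported book profit): ¥827,500
  Exemption: 20% × (¥827,500 − ¥281,000) = ¥109,300 ≥ ¥41,000, so the exemption is fully phased out
  Base: ¥827,500 − ¥0 = ¥827,500
  ¥827,500 × 14% = ¥115,850

Regular tax:
  ¥57,000 × 11% = ¥6,270
  ¥68,000 × 24% = ¥16,320
  ¥725,500 × 30% = ¥217,650
  → ¥240,240
  Less low-income housing credit ¥20,000 → ¥220,240

¥220,240 > ¥115,850, so the regular tax governs.

¥220,240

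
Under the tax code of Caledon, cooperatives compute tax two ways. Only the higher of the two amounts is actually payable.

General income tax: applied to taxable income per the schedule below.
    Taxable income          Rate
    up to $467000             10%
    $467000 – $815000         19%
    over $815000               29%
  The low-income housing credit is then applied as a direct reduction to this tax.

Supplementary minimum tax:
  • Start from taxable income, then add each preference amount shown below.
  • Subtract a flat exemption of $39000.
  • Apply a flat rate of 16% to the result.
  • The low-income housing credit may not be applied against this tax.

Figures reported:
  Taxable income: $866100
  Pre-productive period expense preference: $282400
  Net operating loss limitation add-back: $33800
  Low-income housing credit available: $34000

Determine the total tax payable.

General income tax:
  $467000 × 10% = $46700
  $348000 × 19% = $66120
  $51100 × 29% = $14819
  → $127639
  Less low-income housing credit $34000 → $93639

Supplementary minimum tax:
  Adjusted income: $866100 + $282400 + $33800 = $1182300
  Less exemption $39000 → base $1143300
  $1143300 × 16% = $182928

$182928 > $93639, so the supplementary minimum tax is the binding amount.

$182928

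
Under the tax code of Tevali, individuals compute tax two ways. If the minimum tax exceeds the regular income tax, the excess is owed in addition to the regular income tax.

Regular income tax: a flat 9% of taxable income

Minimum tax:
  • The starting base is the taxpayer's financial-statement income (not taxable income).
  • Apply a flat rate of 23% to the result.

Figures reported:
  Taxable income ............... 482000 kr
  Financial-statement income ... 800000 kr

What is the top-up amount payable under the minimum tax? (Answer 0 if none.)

140620 kr

Regular income tax:
  482000 kr × 9% = 43380 kr

Minimum tax:
  Base (financial-statement income): 800000 kr
  800000 kr × 23% = 184000 kr

Excess of minimum tax over regular income tax: 184000 kr − 43380 kr = 140620 kr.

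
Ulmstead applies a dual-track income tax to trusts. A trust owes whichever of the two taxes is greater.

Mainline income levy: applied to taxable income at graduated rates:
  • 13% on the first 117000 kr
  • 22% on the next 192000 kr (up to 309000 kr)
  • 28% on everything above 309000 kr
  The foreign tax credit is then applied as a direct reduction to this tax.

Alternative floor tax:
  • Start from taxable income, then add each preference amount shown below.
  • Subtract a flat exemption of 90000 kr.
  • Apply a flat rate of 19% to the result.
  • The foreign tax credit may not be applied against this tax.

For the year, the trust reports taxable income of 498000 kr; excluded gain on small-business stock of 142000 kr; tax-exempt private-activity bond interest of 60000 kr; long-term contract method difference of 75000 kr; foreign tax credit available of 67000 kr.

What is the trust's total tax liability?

130150 kr

Mainline income levy:
  117000 kr × 13% = 15210 kr
  192000 kr × 22% = 42240 kr
  189000 kr × 28% = 52920 kr
  → 110370 kr
  Less foreign tax credit 67000 kr → 43370 kr

Alternative floor tax:
  Adjusted income: 498000 kr + 142000 kr + 60000 kr + 75000 kr = 775000 kr
  Less exemption 90000 kr → base 685000 kr
  685000 kr × 19% = 130150 kr

130150 kr > 43370 kr, so the alternative floor tax is the binding amount.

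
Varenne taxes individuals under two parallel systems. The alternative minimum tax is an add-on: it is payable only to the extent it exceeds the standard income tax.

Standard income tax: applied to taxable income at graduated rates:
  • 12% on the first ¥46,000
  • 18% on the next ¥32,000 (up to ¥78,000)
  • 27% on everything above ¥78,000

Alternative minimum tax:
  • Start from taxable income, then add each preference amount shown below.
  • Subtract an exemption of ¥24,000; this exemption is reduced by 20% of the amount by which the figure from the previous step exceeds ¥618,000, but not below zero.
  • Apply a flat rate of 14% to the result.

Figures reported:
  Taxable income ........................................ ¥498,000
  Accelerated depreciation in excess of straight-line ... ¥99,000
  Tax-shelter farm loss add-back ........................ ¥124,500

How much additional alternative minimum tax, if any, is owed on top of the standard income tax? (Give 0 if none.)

¥0

Alternative minimum tax:
  Adjusted income: ¥498,000 + ¥99,000 + ¥124,500 = ¥721,500
  Exemption: ¥24,000 − 20% × (¥721,500 − ¥618,000) = ¥24,000 − ¥20,700 = ¥3,300
  Base: ¥721,500 − ¥3,300 = ¥718,200
  ¥718,200 × 14% = ¥100,548

Standard income tax:
  ¥46,000 × 12% = ¥5,520
  ¥32,000 × 18% = ¥5,760
  ¥420,000 × 27% = ¥113,400
  → ¥124,680

¥100,548 ≤ ¥124,680, so no add-on is due.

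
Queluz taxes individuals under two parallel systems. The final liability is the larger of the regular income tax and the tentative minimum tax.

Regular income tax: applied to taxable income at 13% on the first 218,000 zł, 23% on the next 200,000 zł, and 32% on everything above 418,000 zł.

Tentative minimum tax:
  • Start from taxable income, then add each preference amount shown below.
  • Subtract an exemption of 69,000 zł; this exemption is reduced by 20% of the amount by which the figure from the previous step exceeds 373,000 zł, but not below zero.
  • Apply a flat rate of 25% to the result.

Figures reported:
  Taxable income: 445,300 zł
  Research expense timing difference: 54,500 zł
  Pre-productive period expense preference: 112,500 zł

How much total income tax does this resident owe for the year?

Regular income tax:
  218,000 zł × 13% = 28,340 zł
  200,000 zł × 23% = 46,000 zł
  27,300 zł × 32% = 8,736 zł
  → 83,076 zł

Tentative minimum tax:
  Adjusted income: 445,300 zł + 54,500 zł + 112,500 zł = 612,300 zł
  Exemption: 69,000 zł − 20% × (612,300 zł − 373,000 zł) = 69,000 zł − 47,860 zł = 21,140 zł
  Base: 612,300 zł − 21,140 zł = 591,160 zł
  591,160 zł × 25% = 147,790 zł

147,790 zł > 83,076 zł, so the tentative minimum tax is the binding amount.

147,790 zł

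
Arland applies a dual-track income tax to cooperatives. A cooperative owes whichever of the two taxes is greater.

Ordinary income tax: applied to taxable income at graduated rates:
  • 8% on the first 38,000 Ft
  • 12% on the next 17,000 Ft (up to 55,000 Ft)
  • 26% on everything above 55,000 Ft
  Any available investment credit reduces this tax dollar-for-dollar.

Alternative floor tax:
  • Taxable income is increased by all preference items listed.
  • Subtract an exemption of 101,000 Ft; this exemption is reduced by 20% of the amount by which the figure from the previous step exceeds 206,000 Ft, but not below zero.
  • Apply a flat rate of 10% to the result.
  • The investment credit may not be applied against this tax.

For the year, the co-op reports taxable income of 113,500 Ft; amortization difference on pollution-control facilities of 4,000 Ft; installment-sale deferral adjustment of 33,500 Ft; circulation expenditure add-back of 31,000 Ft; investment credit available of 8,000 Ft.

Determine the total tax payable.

12,290 Ft

Alternative floor tax:
  Adjusted income: 113,500 Ft + 4,000 Ft + 33,500 Ft + 31,000 Ft = 182,000 Ft
  Exemption: 182,000 Ft ≤ 206,000 Ft, so full 101,000 Ft applies
  Base: 182,000 Ft − 101,000 Ft = 81,000 Ft
  81,000 Ft × 10% = 8,100 Ft

Ordinary income tax:
  38,000 Ft × 8% = 3,040 Ft
  17,000 Ft × 12% = 2,040 Ft
  58,500 Ft × 26% = 15,210 Ft
  → 20,290 Ft
  Less investment credit 8,000 Ft → 12,290 Ft

12,290 Ft > 8,100 Ft, so the ordinary income tax governs.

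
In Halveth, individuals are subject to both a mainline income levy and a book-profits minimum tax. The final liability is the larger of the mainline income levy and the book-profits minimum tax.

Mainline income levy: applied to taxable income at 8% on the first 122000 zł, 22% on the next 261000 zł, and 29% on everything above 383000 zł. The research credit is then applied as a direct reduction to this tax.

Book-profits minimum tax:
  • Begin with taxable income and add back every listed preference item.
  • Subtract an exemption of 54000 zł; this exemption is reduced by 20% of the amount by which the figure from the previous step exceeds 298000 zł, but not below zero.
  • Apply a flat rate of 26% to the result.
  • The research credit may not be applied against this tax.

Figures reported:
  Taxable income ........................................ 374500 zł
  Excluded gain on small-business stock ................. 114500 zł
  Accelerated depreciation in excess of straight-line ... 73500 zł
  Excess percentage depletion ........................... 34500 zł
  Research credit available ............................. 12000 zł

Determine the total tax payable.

Mainline income levy:
  122000 zł × 8% = 9760 zł
  252500 zł × 22% = 55550 zł
  → 65310 zł
  Less research credit 12000 zł → 53310 zł

Book-profits minimum tax:
  Adjusted income: 374500 zł + 114500 zł + 73500 zł + 34500 zł = 597000 zł
  Exemption: 20% × (597000 zł − 298000 zł) = 59800 zł ≥ 54000 zł, so the exemption is fully phased out
  Base: 597000 zł − 0 zł = 597000 zł
  597000 zł × 26% = 155220 zł

155220 zł > 53310 zł, so the book-profits minimum tax is the binding amount.

155220 zł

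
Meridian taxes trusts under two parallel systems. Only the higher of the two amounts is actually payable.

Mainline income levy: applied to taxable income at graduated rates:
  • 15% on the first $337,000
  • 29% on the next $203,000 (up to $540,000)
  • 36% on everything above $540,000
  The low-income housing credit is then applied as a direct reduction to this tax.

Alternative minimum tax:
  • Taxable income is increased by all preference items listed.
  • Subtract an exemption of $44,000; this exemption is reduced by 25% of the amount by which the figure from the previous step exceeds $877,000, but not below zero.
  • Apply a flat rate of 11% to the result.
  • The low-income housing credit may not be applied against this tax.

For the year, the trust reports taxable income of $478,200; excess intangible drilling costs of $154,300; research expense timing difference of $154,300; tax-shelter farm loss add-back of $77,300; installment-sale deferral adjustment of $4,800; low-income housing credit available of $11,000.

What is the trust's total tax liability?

$90,739

Mainline income levy:
  $337,000 × 15% = $50,550
  $141,200 × 29% = $40,948
  → $91,498
  Less low-income housing credit $11,000 → $80,498

Alternative minimum tax:
  Adjusted income: $478,200 + $154,300 + $154,300 + $77,300 + $4,800 = $868,900
  Exemption: $868,900 ≤ $877,000, so full $44,000 applies
  Base: $868,900 − $44,000 = $824,900
  $824,900 × 11% = $90,739

$90,739 > $80,498, so the alternative minimum tax is the binding amount.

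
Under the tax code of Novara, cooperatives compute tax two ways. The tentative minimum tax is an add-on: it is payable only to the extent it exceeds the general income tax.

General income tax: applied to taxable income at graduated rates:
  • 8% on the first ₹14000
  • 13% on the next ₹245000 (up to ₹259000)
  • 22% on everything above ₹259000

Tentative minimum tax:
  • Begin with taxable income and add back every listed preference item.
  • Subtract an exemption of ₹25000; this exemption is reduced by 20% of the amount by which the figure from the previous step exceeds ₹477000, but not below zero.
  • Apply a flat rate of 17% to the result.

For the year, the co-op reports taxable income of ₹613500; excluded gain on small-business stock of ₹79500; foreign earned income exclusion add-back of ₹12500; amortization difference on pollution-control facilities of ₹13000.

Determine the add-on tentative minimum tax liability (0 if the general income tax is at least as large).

₹11185

Tentative minimum tax:
  Adjusted income: ₹613500 + ₹79500 + ₹12500 + ₹13000 = ₹718500
  Exemption: 20% × (₹718500 − ₹477000) = ₹48300 ≥ ₹25000, so the exemption is fully phased out
  Base: ₹718500 − ₹0 = ₹718500
  ₹718500 × 17% = ₹122145

General income tax:
  ₹14000 × 8% = ₹1120
  ₹245000 × 13% = ₹31850
  ₹354500 × 22% = ₹77990
  → ₹110960

Excess of tentative minimum tax over general income tax: ₹122145 − ₹110960 = ₹11185.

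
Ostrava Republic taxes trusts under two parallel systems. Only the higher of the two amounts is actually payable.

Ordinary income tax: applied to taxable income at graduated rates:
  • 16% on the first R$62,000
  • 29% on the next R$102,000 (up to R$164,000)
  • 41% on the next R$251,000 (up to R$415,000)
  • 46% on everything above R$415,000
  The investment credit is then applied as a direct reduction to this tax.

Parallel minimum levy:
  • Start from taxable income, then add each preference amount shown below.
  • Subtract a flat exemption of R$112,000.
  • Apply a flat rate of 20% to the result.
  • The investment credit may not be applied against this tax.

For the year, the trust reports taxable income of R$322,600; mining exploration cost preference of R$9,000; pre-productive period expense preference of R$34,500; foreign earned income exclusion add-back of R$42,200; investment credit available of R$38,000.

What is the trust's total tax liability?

Parallel minimum levy:
  Adjusted income: R$322,600 + R$9,000 + R$34,500 + R$42,200 = R$408,300
  Less exemption R$112,000 → base R$296,300
  R$296,300 × 20% = R$59,260

Ordinary income tax:
  R$62,000 × 16% = R$9,920
  R$102,000 × 29% = R$29,580
  R$158,600 × 41% = R$65,026
  → R$104,526
  Less investment credit R$38,000 → R$66,526

R$66,526 > R$59,260, so the ordinary income tax governs.

R$66,526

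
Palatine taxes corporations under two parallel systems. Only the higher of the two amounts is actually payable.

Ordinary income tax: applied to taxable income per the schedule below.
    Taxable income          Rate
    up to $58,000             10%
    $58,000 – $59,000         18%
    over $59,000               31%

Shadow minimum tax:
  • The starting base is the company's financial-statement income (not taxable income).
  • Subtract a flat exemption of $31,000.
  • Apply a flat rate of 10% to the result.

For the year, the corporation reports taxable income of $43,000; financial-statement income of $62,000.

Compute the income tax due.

Ordinary income tax:
  $43,000 × 10% = $4,300

Shadow minimum tax:
  Base (financial-statement income): $62,000
  Less exemption $31,000 → base $31,000
  $31,000 × 10% = $3,100

$4,300 > $3,100, so the ordinary income tax governs.

$4,300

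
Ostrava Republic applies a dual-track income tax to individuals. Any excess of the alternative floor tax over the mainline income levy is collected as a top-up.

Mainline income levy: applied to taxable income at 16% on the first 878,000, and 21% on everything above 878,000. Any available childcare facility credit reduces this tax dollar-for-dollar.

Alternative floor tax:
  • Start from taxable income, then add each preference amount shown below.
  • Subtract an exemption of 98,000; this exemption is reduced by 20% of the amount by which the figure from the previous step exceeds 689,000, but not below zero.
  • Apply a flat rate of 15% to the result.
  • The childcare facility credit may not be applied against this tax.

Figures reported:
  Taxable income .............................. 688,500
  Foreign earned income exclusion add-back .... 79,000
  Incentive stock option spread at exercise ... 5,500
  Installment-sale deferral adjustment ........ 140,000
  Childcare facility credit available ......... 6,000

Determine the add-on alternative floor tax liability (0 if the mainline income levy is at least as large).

Alternative floor tax:
  Adjusted income: 688,500 + 79,000 + 5,500 + 140,000 = 913,000
  Exemption: 98,000 − 20% × (913,000 − 689,000) = 98,000 − 44,800 = 53,200
  Base: 913,000 − 53,200 = 859,800
  859,800 × 15% = 128,970

Mainline income levy:
  688,500 × 16% = 110,160
  Less childcare facility credit 6,000 → 104,160

Excess of alternative floor tax over mainline income levy: 128,970 − 104,160 = 24,810.

24,810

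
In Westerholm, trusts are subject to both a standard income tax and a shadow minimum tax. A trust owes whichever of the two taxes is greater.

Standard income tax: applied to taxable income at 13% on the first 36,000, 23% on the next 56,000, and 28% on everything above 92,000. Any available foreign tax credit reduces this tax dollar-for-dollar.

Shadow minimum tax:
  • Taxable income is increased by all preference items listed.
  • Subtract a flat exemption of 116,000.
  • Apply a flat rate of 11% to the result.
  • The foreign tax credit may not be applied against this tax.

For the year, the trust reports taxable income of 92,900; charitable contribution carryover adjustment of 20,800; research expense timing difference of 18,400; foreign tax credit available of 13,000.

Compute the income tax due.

4,812

Standard income tax:
  36,000 × 13% = 4,680
  56,000 × 23% = 12,880
  900 × 28% = 252
  → 17,812
  Less foreign tax credit 13,000 → 4,812

Shadow minimum tax:
  Adjusted income: 92,900 + 20,800 + 18,400 = 132,100
  Less exemption 116,000 → base 16,100
  16,100 × 11% = 1,771

4,812 > 1,771, so the standard income tax governs.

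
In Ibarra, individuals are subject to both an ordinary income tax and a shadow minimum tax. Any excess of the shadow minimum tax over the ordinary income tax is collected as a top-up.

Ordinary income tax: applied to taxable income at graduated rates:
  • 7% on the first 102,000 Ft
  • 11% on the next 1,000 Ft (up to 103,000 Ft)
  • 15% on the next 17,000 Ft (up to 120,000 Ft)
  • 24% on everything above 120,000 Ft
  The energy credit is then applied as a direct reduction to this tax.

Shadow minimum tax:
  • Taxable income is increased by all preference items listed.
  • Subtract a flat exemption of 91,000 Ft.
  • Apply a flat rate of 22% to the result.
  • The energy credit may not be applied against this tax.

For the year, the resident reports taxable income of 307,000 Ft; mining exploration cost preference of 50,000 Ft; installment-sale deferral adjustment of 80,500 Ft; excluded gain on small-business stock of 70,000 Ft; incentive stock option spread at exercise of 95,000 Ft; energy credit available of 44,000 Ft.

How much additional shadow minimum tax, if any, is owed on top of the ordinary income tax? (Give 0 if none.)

Shadow minimum tax:
  Adjusted income: 307,000 Ft + 50,000 Ft + 80,500 Ft + 70,000 Ft + 95,000 Ft = 602,500 Ft
  Less exemption 91,000 Ft → base 511,500 Ft
  511,500 Ft × 22% = 112,530 Ft

Ordinary income tax:
  102,000 Ft × 7% = 7,140 Ft
  1,000 Ft × 11% = 110 Ft
  17,000 Ft × 15% = 2,550 Ft
  187,000 Ft × 24% = 44,880 Ft
  → 54,680 Ft
  Less energy credit 44,000 Ft → 10,680 Ft

Excess of shadow minimum tax over ordinary income tax: 112,530 Ft − 10,680 Ft = 101,850 Ft.

101,850 Ft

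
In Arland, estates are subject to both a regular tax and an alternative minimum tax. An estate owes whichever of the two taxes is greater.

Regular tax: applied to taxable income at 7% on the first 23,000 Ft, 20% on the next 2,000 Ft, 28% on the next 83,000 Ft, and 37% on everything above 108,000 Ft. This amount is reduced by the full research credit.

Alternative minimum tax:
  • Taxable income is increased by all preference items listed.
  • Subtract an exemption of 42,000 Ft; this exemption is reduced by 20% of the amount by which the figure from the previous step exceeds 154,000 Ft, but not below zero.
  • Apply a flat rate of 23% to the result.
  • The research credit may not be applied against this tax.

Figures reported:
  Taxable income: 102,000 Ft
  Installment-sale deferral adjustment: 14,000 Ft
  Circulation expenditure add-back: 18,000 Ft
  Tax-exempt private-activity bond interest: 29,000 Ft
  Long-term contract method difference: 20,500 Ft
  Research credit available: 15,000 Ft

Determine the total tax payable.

33,902 Ft

Regular tax:
  23,000 Ft × 7% = 1,610 Ft
  2,000 Ft × 20% = 400 Ft
  77,000 Ft × 28% = 21,560 Ft
  → 23,570 Ft
  Less research credit 15,000 Ft → 8,570 Ft

Alternative minimum tax:
  Adjusted income: 102,000 Ft + 14,000 Ft + 18,000 Ft + 29,000 Ft + 20,500 Ft = 183,500 Ft
  Exemption: 42,000 Ft − 20% × (183,500 Ft − 154,000 Ft) = 42,000 Ft − 5,900 Ft = 36,100 Ft
  Base: 183,500 Ft − 36,100 Ft = 147,400 Ft
  147,400 Ft × 23% = 33,902 Ft

33,902 Ft > 8,570 Ft, so the alternative minimum tax is the binding amount.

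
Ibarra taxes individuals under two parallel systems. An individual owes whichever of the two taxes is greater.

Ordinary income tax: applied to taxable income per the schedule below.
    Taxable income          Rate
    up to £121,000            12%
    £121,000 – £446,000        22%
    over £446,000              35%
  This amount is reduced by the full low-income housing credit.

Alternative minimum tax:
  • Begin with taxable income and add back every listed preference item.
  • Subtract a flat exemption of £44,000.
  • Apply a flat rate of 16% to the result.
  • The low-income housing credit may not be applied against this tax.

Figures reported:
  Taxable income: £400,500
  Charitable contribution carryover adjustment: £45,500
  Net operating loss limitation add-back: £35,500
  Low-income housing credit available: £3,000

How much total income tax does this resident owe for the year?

£73,010

Alternative minimum tax:
  Adjusted income: £400,500 + £45,500 + £35,500 = £481,500
  Less exemption £44,000 → base £437,500
  £437,500 × 16% = £70,000

Ordinary income tax:
  £121,000 × 12% = £14,520
  £279,500 × 22% = £61,490
  → £76,010
  Less low-income housing credit £3,000 → £73,010

£73,010 > £70,000, so the ordinary income tax governs.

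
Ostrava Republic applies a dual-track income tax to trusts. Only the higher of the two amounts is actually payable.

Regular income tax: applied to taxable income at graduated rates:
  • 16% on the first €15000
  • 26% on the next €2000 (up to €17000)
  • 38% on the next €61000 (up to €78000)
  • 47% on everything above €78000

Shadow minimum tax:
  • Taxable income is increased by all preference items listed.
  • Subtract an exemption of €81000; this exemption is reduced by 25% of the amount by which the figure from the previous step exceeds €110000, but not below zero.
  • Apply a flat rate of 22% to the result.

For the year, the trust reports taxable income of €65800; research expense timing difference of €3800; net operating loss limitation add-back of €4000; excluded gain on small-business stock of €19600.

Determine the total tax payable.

€21464

Regular income tax:
  €15000 × 16% = €2400
  €2000 × 26% = €520
  €48800 × 38% = €18544
  → €21464

Shadow minimum tax:
  Adjusted income: €65800 + €3800 + €4000 + €19600 = €93200
  Exemption: €93200 ≤ €110000, so full €81000 applies
  Base: €93200 − €81000 = €12200
  €12200 × 22% = €2684

€21464 > €2684, so the regular income tax governs.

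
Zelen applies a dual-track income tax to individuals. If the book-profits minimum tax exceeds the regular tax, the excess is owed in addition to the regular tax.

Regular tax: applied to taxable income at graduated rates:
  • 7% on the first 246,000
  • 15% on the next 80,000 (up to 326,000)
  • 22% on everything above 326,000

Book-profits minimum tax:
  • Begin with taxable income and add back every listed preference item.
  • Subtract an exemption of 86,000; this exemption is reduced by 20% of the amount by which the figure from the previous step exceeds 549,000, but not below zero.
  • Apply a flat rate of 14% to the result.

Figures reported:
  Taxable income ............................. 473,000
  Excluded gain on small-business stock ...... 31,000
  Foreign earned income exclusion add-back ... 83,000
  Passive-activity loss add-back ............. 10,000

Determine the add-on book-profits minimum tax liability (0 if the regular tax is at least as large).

11,324

Regular tax:
  246,000 × 7% = 17,220
  80,000 × 15% = 12,000
  147,000 × 22% = 32,340
  → 61,560

Book-profits minimum tax:
  Adjusted income: 473,000 + 31,000 + 83,000 + 10,000 = 597,000
  Exemption: 86,000 − 20% × (597,000 − 549,000) = 86,000 − 9,600 = 76,400
  Base: 597,000 − 76,400 = 520,600
  520,600 × 14% = 72,884

Excess of book-profits minimum tax over regular tax: 72,884 − 61,560 = 11,324.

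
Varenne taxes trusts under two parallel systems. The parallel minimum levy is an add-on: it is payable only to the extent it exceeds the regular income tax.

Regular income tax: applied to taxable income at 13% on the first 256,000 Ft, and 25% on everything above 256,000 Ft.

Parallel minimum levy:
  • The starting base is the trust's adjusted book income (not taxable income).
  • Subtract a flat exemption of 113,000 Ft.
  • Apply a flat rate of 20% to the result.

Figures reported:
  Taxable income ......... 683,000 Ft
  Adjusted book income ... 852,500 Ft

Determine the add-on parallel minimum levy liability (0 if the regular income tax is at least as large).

Regular income tax:
  256,000 Ft × 13% = 33,280 Ft
  427,000 Ft × 25% = 106,750 Ft
  → 140,030 Ft

Parallel minimum levy:
  Base (adjusted book income): 852,500 Ft
  Less exemption 113,000 Ft → base 739,500 Ft
  739,500 Ft × 20% = 147,900 Ft

Excess of parallel minimum levy over regular income tax: 147,900 Ft − 140,030 Ft = 7,870 Ft.

7,870 Ft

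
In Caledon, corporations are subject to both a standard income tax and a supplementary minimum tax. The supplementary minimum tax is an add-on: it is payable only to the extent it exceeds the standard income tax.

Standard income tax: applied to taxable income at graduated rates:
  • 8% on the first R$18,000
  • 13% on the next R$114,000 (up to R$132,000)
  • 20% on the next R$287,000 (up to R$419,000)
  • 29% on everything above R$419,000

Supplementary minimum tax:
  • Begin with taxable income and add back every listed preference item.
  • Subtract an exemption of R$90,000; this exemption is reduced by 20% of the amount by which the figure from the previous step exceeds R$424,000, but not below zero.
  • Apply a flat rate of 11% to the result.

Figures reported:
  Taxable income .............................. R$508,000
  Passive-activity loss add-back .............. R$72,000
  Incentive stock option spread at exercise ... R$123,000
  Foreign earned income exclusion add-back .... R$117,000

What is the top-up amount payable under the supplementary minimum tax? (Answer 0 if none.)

R$0

Standard income tax:
  R$18,000 × 8% = R$1,440
  R$114,000 × 13% = R$14,820
  R$287,000 × 20% = R$57,400
  R$89,000 × 29% = R$25,810
  → R$99,470

Supplementary minimum tax:
  Adjusted income: R$508,000 + R$72,000 + R$123,000 + R$117,000 = R$820,000
  Exemption: R$90,000 − 20% × (R$820,000 − R$424,000) = R$90,000 − R$79,200 = R$10,800
  Base: R$820,000 − R$10,800 = R$809,200
  R$809,200 × 11% = R$89,012

R$89,012 ≤ R$99,470, so no add-on is due.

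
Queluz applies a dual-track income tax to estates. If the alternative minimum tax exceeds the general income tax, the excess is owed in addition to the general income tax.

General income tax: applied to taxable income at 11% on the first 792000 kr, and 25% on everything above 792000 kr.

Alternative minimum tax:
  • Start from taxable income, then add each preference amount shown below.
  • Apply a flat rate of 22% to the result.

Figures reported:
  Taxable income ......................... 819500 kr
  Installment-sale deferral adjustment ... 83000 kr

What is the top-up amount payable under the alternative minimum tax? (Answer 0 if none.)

Alternative minimum tax:
  Adjusted income: 819500 kr + 83000 kr = 902500 kr
  902500 kr × 22% = 198550 kr

General income tax:
  792000 kr × 11% = 87120 kr
  27500 kr × 25% = 6875 kr
  → 93995 kr

Excess of alternative minimum tax over general income tax: 198550 kr − 93995 kr = 104555 kr.

104555 kr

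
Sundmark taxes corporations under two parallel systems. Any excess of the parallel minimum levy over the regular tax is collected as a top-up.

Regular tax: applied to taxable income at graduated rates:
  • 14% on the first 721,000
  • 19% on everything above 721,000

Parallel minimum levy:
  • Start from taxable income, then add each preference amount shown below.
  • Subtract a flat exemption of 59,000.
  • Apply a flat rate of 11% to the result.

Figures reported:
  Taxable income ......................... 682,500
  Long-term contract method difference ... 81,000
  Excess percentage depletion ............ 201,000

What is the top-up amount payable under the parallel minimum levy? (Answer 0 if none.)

Regular tax:
  682,500 × 14% = 95,550

Parallel minimum levy:
  Adjusted income: 682,500 + 81,000 + 201,000 = 964,500
  Less exemption 59,000 → base 905,500
  905,500 × 11% = 99,605

Excess of parallel minimum levy over regular tax: 99,605 − 95,550 = 4,055.

4,055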